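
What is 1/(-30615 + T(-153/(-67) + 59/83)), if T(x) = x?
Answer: -5561/170233363 ≈ -3.2667e-5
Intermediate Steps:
1/(-30615 + T(-153/(-67) + 59/83)) = 1/(-30615 + (-153/(-67) + 59/83)) = 1/(-30615 + (-153*(-1/67) + 59*(1/83))) = 1/(-30615 + (153/67 + 59/83)) = 1/(-30615 + 16652/5561) = 1/(-170233363/5561) = -5561/170233363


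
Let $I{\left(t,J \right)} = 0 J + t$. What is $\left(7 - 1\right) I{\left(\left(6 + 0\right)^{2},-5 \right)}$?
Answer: $216$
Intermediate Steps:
$I{\left(t,J \right)} = t$ ($I{\left(t,J \right)} = 0 + t = t$)
$\left(7 - 1\right) I{\left(\left(6 + 0\right)^{2},-5 \right)} = \left(7 - 1\right) \left(6 + 0\right)^{2} = 6 \cdot 6^{2} = 6 \cdot 36 = 216$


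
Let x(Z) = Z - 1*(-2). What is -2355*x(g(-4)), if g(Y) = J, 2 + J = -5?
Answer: 11775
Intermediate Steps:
J = -7 (J = -2 - 5 = -7)
g(Y) = -7
x(Z) = 2 + Z (x(Z) = Z + 2 = 2 + Z)
-2355*x(g(-4)) = -2355*(2 - 7) = -2355*(-5) = 11775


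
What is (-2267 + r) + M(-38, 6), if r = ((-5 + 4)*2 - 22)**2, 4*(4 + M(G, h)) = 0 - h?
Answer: -3393/2 ≈ -1696.5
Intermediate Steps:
M(G, h) = -4 - h/4 (M(G, h) = -4 + (0 - h)/4 = -4 + (-h)/4 = -4 - h/4)
r = 576 (r = (-1*2 - 22)**2 = (-2 - 22)**2 = (-24)**2 = 576)
(-2267 + r) + M(-38, 6) = (-2267 + 576) + (-4 - 1/4*6) = -1691 + (-4 - 3/2) = -1691 - 11/2 = -3393/2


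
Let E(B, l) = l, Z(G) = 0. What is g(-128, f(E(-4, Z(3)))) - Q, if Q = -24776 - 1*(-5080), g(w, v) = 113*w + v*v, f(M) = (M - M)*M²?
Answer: 5232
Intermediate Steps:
f(M) = 0 (f(M) = 0*M² = 0)
g(w, v) = v² + 113*w (g(w, v) = 113*w + v² = v² + 113*w)
Q = -19696 (Q = -24776 + 5080 = -19696)
g(-128, f(E(-4, Z(3)))) - Q = (0² + 113*(-128)) - 1*(-19696) = (0 - 14464) + 19696 = -14464 + 19696 = 5232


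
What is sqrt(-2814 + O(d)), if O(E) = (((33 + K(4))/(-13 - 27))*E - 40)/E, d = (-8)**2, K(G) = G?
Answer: I*sqrt(281555)/10 ≈ 53.062*I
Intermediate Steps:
d = 64
O(E) = (-40 - 37*E/40)/E (O(E) = (((33 + 4)/(-13 - 27))*E - 40)/E = ((37/(-40))*E - 40)/E = ((37*(-1/40))*E - 40)/E = (-37*E/40 - 40)/E = (-40 - 37*E/40)/E)
sqrt(-2814 + O(d)) = sqrt(-2814 + (-37/40 - 40/64)) = sqrt(-2814 + (-37/40 - 40*1/64)) = sqrt(-2814 + (-37/40 - 5/8)) = sqrt(-2814 - 31/20) = sqrt(-56311/20) = I*sqrt(281555)/10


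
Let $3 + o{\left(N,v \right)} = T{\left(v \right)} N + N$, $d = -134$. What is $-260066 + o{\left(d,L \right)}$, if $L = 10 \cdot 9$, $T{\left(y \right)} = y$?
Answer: $-272263$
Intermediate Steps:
$L = 90$
$o{\left(N,v \right)} = -3 + N + N v$ ($o{\left(N,v \right)} = -3 + \left(v N + N\right) = -3 + \left(N v + N\right) = -3 + \left(N + N v\right) = -3 + N + N v$)
$-260066 + o{\left(d,L \right)} = -260066 - 12197 = -272263$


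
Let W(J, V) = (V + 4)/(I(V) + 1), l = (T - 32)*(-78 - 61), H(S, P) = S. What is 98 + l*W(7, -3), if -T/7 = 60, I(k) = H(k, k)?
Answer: -31316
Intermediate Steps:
I(k) = k
T = -420 (T = -7*60 = -420)
l = 62828 (l = (-420 - 32)*(-78 - 61) = -452*(-139) = 62828)
W(J, V) = (4 + V)/(1 + V) (W(J, V) = (V + 4)/(V + 1) = (4 + V)/(1 + V))
98 + l*W(7, -3) = 98 + 62828*((4 - 3)/(1 - 3)) = 98 + 62828*(1/(-2)) = 98 + 62828*(-1/2*1) = 98 + 62828*(-1/2) = 98 - 31414 = -31316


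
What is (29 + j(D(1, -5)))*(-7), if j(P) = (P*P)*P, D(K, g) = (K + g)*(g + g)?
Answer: -448203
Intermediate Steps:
D(K, g) = 2*g*(K + g) (D(K, g) = (K + g)*(2*g) = 2*g*(K + g))
j(P) = P³ (j(P) = P²*P = P³)
(29 + j(D(1, -5)))*(-7) = (29 + (2*(-5)*(1 - 5))³)*(-7) = (29 + (2*(-5)*(-4))³)*(-7) = (29 + 40³)*(-7) = (29 + 64000)*(-7) = 64029*(-7) = -448203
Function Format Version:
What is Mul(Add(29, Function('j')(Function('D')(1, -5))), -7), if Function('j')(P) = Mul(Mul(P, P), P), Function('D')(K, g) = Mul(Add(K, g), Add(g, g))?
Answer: -448203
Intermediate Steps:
Function('D')(K, g) = Mul(2, g, Add(K, g)) (Function('D')(K, g) = Mul(Add(K, g), Mul(2, g)) = Mul(2, g, Add(K, g)))
Function('j')(P) = Pow(P, 3) (Function('j')(P) = Mul(Pow(P, 2), P) = Pow(P, 3))
Mul(Add(29, Function('j')(Function('D')(1, -5))), -7) = Mul(Add(29, Pow(Mul(2, -5, Add(1, -5)), 3)), -7) = Mul(Add(29, Pow(Mul(2, -5, -4), 3)), -7) = Mul(Add(29, Pow(40, 3)), -7) = Mul(Add(29, 64000), -7) = Mul(64029, -7) = -448203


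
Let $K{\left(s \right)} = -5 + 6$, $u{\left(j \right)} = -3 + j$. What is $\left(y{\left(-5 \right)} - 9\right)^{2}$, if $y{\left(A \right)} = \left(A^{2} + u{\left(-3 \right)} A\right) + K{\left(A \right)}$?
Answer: $2209$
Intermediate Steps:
$K{\left(s \right)} = 1$
$y{\left(A \right)} = 1 + A^{2} - 6 A$ ($y{\left(A \right)} = \left(A^{2} + \left(-3 - 3\right) A\right) + 1 = \left(A^{2} - 6 A\right) + 1 = 1 + A^{2} - 6 A$)
$\left(y{\left(-5 \right)} - 9\right)^{2} = \left(\left(1 + \left(-5\right)^{2} - -30\right) - 9\right)^{2} = \left(\left(1 + 25 + 30\right) - 9\right)^{2} = \left(56 - 9\right)^{2} = 47^{2} = 2209$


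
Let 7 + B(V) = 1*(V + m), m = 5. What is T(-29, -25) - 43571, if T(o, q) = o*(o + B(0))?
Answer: -42672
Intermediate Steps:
B(V) = -2 + V (B(V) = -7 + 1*(V + 5) = -7 + 1*(5 + V) = -7 + (5 + V) = -2 + V)
T(o, q) = o*(-2 + o) (T(o, q) = o*(o + (-2 + 0)) = o*(o - 2) = o*(-2 + o))
T(-29, -25) - 43571 = -29*(-2 - 29) - 43571 = -29*(-31) - 43571 = 899 - 43571 = -42672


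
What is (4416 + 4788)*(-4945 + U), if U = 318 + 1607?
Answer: -27796080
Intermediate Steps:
U = 1925
(4416 + 4788)*(-4945 + U) = (4416 + 4788)*(-4945 + 1925) = 9204*(-3020) = -27796080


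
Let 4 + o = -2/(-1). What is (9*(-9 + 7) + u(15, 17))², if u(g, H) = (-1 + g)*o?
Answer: 2116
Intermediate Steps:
o = -2 (o = -4 - 2/(-1) = -4 - 2*(-1) = -4 + 2 = -2)
u(g, H) = 2 - 2*g (u(g, H) = (-1 + g)*(-2) = 2 - 2*g)
(9*(-9 + 7) + u(15, 17))² = (9*(-9 + 7) + (2 - 2*15))² = (9*(-2) + (2 - 30))² = (-18 - 28)² = (-46)² = 2116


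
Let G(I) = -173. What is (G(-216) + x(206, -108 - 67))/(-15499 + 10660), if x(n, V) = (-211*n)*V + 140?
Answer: -7606517/4839 ≈ -1571.9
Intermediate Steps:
x(n, V) = 140 - 211*V*n (x(n, V) = -211*V*n + 140 = 140 - 211*V*n)
(G(-216) + x(206, -108 - 67))/(-15499 + 10660) = (-173 + (140 - 211*(-108 - 67)*206))/(-15499 + 10660) = (-173 + (140 - 211*(-175)*206))/(-4839) = (-173 + (140 + 7606550))*(-1/4839) = (-173 + 7606690)*(-1/4839) = 7606517*(-1/4839) = -7606517/4839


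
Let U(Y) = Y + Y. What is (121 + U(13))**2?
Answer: 21609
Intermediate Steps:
U(Y) = 2*Y
(121 + U(13))**2 = (121 + 2*13)**2 = (121 + 26)**2 = 147**2 = 21609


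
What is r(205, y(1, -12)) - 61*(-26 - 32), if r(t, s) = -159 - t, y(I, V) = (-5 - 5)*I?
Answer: 3174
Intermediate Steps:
y(I, V) = -10*I
r(205, y(1, -12)) - 61*(-26 - 32) = (-159 - 1*205) - 61*(-26 - 32) = (-159 - 205) - 61*(-58) = -364 + 3538 = 3174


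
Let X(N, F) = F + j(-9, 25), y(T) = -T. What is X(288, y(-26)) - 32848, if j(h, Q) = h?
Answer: -32831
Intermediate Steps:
X(N, F) = -9 + F (X(N, F) = F - 9 = -9 + F)
X(288, y(-26)) - 32848 = (-9 - 1*(-26)) - 32848 = (-9 + 26) - 32848 = 17 - 32848 = -32831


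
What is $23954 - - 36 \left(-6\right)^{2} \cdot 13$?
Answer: $40802$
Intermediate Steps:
$23954 - - 36 \left(-6\right)^{2} \cdot 13 = 23954 - \left(-36\right) 36 \cdot 13 = 23954 - \left(-1296\right) 13 = 23954 - -16848 = 23954 + 16848 = 40802$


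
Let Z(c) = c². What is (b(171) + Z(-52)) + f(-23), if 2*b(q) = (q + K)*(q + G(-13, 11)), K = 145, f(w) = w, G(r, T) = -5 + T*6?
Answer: 39337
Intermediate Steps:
G(r, T) = -5 + 6*T
b(q) = (61 + q)*(145 + q)/2 (b(q) = ((q + 145)*(q + (-5 + 6*11)))/2 = ((145 + q)*(q + (-5 + 66)))/2 = ((145 + q)*(q + 61))/2 = ((145 + q)*(61 + q))/2 = ((61 + q)*(145 + q))/2 = (61 + q)*(145 + q)/2)
(b(171) + Z(-52)) + f(-23) = ((8845/2 + (½)*171² + 103*171) + (-52)²) - 23 = ((8845/2 + (½)*29241 + 17613) + 2704) - 23 = ((8845/2 + 29241/2 + 17613) + 2704) - 23 = (36656 + 2704) - 23 = 39360 - 23 = 39337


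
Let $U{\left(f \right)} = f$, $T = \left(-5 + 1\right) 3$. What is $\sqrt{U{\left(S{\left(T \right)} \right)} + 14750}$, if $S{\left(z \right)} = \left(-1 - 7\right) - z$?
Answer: $\sqrt{14754} \approx 121.47$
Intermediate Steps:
$T = -12$ ($T = \left(-4\right) 3 = -12$)
$S{\left(z \right)} = -8 - z$ ($S{\left(z \right)} = \left(-1 - 7\right) - z = -8 - z$)
$\sqrt{U{\left(S{\left(T \right)} \right)} + 14750} = \sqrt{\left(-8 - -12\right) + 14750} = \sqrt{\left(-8 + 12\right) + 14750} = \sqrt{4 + 14750} = \sqrt{14754}$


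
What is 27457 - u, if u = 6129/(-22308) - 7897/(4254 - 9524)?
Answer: 537964636279/19593860 ≈ 27456.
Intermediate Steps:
u = 23977741/19593860 (u = 6129*(-1/22308) - 7897/(-5270) = -2043/7436 - 7897*(-1/5270) = -2043/7436 + 7897/5270 = 23977741/19593860 ≈ 1.2237)
27457 - u = 27457 - 1*23977741/19593860 = 27457 - 23977741/19593860 = 537964636279/19593860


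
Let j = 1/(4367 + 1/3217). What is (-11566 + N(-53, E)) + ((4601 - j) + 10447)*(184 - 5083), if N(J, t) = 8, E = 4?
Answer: -345276744871439/4682880 ≈ -7.3732e+7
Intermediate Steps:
j = 3217/14048640 (j = 1/(4367 + 1/3217) = 1/(14048640/3217) = 3217/14048640 ≈ 0.00022899)
(-11566 + N(-53, E)) + ((4601 - j) + 10447)*(184 - 5083) = (-11566 + 8) + ((4601 - 1*3217/14048640) + 10447)*(184 - 5083) = -11558 + ((4601 - 3217/14048640) + 10447)*(-4899) = -11558 + (64637789423/14048640 + 10447)*(-4899) = -11558 + (211403931503/14048640)*(-4899) = -11558 - 345222620144399/4682880 = -345276744871439/4682880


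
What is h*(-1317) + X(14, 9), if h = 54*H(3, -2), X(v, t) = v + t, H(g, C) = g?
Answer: -213331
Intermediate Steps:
X(v, t) = t + v
h = 162 (h = 54*3 = 162)
h*(-1317) + X(14, 9) = 162*(-1317) + (9 + 14) = -213354 + 23 = -213331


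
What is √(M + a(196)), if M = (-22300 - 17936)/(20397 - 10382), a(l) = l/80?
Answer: I*√628911955/20030 ≈ 1.252*I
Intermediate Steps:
a(l) = l/80 (a(l) = l*(1/80) = l/80)
M = -40236/10015 ≈ -4.0176
√(M + a(196)) = √(-40236/10015 + (1/80)*196) = √(-40236/10015 + 49/20) = √(-62797/40060) = I*√628911955/20030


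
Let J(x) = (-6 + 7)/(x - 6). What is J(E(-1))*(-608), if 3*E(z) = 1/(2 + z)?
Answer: 1824/17 ≈ 107.29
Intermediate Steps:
E(z) = 1/(3*(2 + z))
J(x) = 1/(-6 + x)
J(E(-1))*(-608) = -608/(-6 + 1/(3*(2 - 1))) = -608/(-6 + (1/3)/1) = -608/(-6 + (1/3)*1) = -608/(-6 + 1/3) = -608/(-17/3) = -3/17*(-608) = 1824/17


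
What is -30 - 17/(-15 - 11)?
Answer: -763/26 ≈ -29.346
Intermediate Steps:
-30 - 17/(-15 - 11) = -30 - 17/(-26) = -30 - 17*(-1/26) = -30 + 17/26 = -763/26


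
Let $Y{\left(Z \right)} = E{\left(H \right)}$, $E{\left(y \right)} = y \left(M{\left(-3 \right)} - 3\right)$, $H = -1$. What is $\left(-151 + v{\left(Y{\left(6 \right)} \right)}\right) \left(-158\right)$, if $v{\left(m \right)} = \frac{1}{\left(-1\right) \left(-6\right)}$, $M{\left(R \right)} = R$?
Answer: $\frac{71495}{3} \approx 23832.0$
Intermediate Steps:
$E{\left(y \right)} = - 6 y$ ($E{\left(y \right)} = y \left(-3 - 3\right) = y \left(-6\right) = - 6 y$)
$Y{\left(Z \right)} = 6$ ($Y{\left(Z \right)} = \left(-6\right) \left(-1\right) = 6$)
$v{\left(m \right)} = \frac{1}{6}$
$\left(-151 + v{\left(Y{\left(6 \right)} \right)}\right) \left(-158\right) = \left(-151 + \frac{1}{6}\right) \left(-158\right) = \left(- \frac{905}{6}\right) \left(-158\right) = \frac{71495}{3}$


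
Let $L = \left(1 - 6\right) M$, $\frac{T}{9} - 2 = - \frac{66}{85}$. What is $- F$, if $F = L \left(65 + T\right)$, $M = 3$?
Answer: $\frac{19383}{17} \approx 1140.2$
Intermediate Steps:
$T = \frac{936}{85}$ ($T = 18 + 9 \left(- \frac{66}{85}\right) = 18 - \frac{594}{85} = \frac{936}{85} \approx 11.012$)
$L = -15$ ($L = \left(1 - 6\right) 3 = \left(-5\right) 3 = -15$)
$F = - \frac{19383}{17}$ ($F = - 15 \left(65 + \frac{936}{85}\right) = \left(-15\right) \frac{6461}{85} = - \frac{19383}{17} \approx -1140.2$)
$- F = \left(-1\right) \left(- \frac{19383}{17}\right) = \frac{19383}{17}$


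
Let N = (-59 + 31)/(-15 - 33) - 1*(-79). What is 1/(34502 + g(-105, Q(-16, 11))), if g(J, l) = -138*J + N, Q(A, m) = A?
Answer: 12/588859 ≈ 2.0378e-5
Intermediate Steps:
N = 955/12 (N = -28/(-48) + 79 = -28*(-1/48) + 79 = 7/12 + 79 = 955/12 ≈ 79.583)
g(J, l) = 955/12 - 138*J (g(J, l) = -138*J + 955/12 = 955/12 - 138*J)
1/(34502 + g(-105, Q(-16, 11))) = 1/(34502 + (955/12 - 138*(-105))) = 1/(34502 + (955/12 + 14490)) = 1/(34502 + 174835/12) = 1/(588859/12) = 12/588859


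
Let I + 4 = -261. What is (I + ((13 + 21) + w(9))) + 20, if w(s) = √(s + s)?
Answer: -211 + 3*√2 ≈ -206.76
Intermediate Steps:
I = -265 (I = -4 - 261 = -265)
w(s) = √2*√s (w(s) = √(2*s) = √2*√s)
(I + ((13 + 21) + w(9))) + 20 = (-265 + ((13 + 21) + √2*√9)) + 20 = (-265 + (34 + √2*3)) + 20 = (-265 + (34 + 3*√2)) + 20 = (-231 + 3*√2) + 20 = -211 + 3*√2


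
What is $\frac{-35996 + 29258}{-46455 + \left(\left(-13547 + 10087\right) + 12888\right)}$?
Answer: $\frac{6738}{37027} \approx 0.18198$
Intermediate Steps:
$\frac{-35996 + 29258}{-46455 + \left(\left(-13547 + 10087\right) + 12888\right)} = - \frac{6738}{-46455 + \left(-3460 + 12888\right)} = - \frac{6738}{-46455 + 9428} = - \frac{6738}{-37027} = \left(-6738\right) \left(- \frac{1}{37027}\right) = \frac{6738}{37027}$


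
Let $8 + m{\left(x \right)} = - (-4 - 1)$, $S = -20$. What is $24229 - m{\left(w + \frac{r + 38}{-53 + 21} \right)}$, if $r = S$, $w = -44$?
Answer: $24232$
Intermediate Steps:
$r = -20$
$m{\left(x \right)} = -3$ ($m{\left(x \right)} = -8 - \left(-4 - 1\right) = -8 - -5 = -8 + 5 = -3$)
$24229 - m{\left(w + \frac{r + 38}{-53 + 21} \right)} = 24229 - -3 = 24229 + 3 = 24232$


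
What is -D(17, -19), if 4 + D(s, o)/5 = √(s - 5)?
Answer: 20 - 10*√3 ≈ 2.6795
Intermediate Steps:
D(s, o) = -20 + 5*√(-5 + s) (D(s, o) = -20 + 5*√(s - 5) = -20 + 5*√(-5 + s))
-D(17, -19) = -(-20 + 5*√(-5 + 17)) = -(-20 + 5*√12) = -(-20 + 5*(2*√3)) = -(-20 + 10*√3) = 20 - 10*√3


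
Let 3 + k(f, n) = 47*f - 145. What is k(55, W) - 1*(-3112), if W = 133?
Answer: 5549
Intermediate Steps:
k(f, n) = -148 + 47*f (k(f, n) = -3 + (47*f - 145) = -3 + (-145 + 47*f) = -148 + 47*f)
k(55, W) - 1*(-3112) = (-148 + 47*55) - 1*(-3112) = (-148 + 2585) + 3112 = 2437 + 3112 = 5549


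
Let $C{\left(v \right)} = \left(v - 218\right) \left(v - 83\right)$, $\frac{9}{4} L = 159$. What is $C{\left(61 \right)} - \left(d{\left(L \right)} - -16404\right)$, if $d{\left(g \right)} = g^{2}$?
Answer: $- \frac{161494}{9} \approx -17944.0$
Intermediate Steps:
$L = \frac{212}{3}$ ($L = \frac{4}{9} \cdot 159 = \frac{212}{3} \approx 70.667$)
$C{\left(v \right)} = \left(-218 + v\right) \left(-83 + v\right)$
$C{\left(61 \right)} - \left(d{\left(L \right)} - -16404\right) = \left(18094 + 61^{2} - 18361\right) - \left(\left(\frac{212}{3}\right)^{2} - -16404\right) = \left(18094 + 3721 - 18361\right) - \left(\frac{44944}{9} + 16404\right) = 3454 - \frac{192580}{9} = - \frac{161494}{9}$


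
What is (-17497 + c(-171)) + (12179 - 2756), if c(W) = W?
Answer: -8245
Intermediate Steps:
(-17497 + c(-171)) + (12179 - 2756) = (-17497 - 171) + (12179 - 2756) = -17668 + 9423 = -8245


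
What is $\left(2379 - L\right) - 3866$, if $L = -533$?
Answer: $-954$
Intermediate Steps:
$\left(2379 - L\right) - 3866 = \left(2379 - -533\right) - 3866 = \left(2379 + 533\right) - 3866 = 2912 - 3866 = -954$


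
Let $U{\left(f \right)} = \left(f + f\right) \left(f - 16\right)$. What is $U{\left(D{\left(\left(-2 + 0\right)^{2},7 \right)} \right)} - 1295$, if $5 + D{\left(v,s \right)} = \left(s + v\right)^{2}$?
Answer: $21905$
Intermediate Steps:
$D{\left(v,s \right)} = -5 + \left(s + v\right)^{2}$
$U{\left(f \right)} = 2 f \left(-16 + f\right)$
$U{\left(D{\left(\left(-2 + 0\right)^{2},7 \right)} \right)} - 1295 = 2 \left(-5 + \left(7 + \left(-2 + 0\right)^{2}\right)^{2}\right) \left(-16 - \left(5 - \left(7 + \left(-2 + 0\right)^{2}\right)^{2}\right)\right) - 1295 = 2 \left(-5 + \left(7 + \left(-2\right)^{2}\right)^{2}\right) \left(-16 - \left(5 - \left(7 + \left(-2\right)^{2}\right)^{2}\right)\right) - 1295 = 2 \left(-5 + \left(7 + 4\right)^{2}\right) \left(-16 - \left(5 - \left(7 + 4\right)^{2}\right)\right) - 1295 = 2 \left(-5 + 11^{2}\right) \left(-16 - \left(5 - 11^{2}\right)\right) - 1295 = 2 \left(-5 + 121\right) \left(-16 + \left(-5 + 121\right)\right) - 1295 = 2 \cdot 116 \left(-16 + 116\right) - 1295 = 2 \cdot 116 \cdot 100 - 1295 = 23200 - 1295 = 21905$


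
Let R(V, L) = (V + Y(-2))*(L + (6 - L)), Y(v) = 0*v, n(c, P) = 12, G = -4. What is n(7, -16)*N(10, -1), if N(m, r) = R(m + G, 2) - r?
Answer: 444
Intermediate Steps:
Y(v) = 0
R(V, L) = 6*V (R(V, L) = (V + 0)*(L + (6 - L)) = V*6 = 6*V)
N(m, r) = -24 - r + 6*m (N(m, r) = 6*(m - 4) - r = 6*(-4 + m) - r = (-24 + 6*m) - r = -24 - r + 6*m)
n(7, -16)*N(10, -1) = 12*(-24 - 1*(-1) + 6*10) = 12*(-24 + 1 + 60) = 12*37 = 444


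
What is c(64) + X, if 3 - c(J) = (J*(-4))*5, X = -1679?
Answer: -396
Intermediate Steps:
c(J) = 3 + 20*J (c(J) = 3 - J*(-4)*5 = 3 - (-4*J)*5 = 3 - (-20)*J = 3 + 20*J)
c(64) + X = (3 + 20*64) - 1679 = (3 + 1280) - 1679 = 1283 - 1679 = -396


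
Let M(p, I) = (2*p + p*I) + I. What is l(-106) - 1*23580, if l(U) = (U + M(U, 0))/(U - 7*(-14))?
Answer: -94161/4 ≈ -23540.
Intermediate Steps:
M(p, I) = I + 2*p + I*p (M(p, I) = (2*p + I*p) + I = I + 2*p + I*p)
l(U) = 3*U/(98 + U) (l(U) = (U + (0 + 2*U + 0*U))/(U - 7*(-14)) = (U + (0 + 2*U + 0))/(U + 98) = (U + 2*U)/(98 + U) = (3*U)/(98 + U) = 3*U/(98 + U))
l(-106) - 1*23580 = 3*(-106)/(98 - 106) - 1*23580 = 3*(-106)/(-8) - 23580 = 3*(-106)*(-⅛) - 23580 = 159/4 - 23580 = -94161/4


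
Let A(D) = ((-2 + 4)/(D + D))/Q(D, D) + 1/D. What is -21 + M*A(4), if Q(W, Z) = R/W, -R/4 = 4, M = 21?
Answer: -273/16 ≈ -17.063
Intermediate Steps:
R = -16 (R = -4*4 = -16)
Q(W, Z) = -16/W
A(D) = -1/16 + 1/D (A(D) = ((-2 + 4)/(D + D))/((-16/D)) + 1/D = (2/((2*D)))*(-D/16) + 1/D = (2*(1/(2*D)))*(-D/16) + 1/D = (-D/16)/D + 1/D = -1/16 + 1/D)
-21 + M*A(4) = -21 + 21*((1/16)*(16 - 1*4)/4) = -21 + 21*((1/16)*(1/4)*(16 - 4)) = -21 + 21*((1/16)*(1/4)*12) = -21 + 21*(3/16) = -21 + 63/16 = -273/16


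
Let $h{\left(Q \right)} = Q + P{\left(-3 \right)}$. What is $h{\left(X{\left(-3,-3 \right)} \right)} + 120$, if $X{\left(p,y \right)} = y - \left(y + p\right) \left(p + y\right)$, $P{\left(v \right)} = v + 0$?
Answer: $78$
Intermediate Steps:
$P{\left(v \right)} = v$
$X{\left(p,y \right)} = y - \left(p + y\right)^{2}$ ($X{\left(p,y \right)} = y - \left(p + y\right) \left(p + y\right) = y - \left(p + y\right)^{2}$)
$h{\left(Q \right)} = -3 + Q$ ($h{\left(Q \right)} = Q - 3 = -3 + Q$)
$h{\left(X{\left(-3,-3 \right)} \right)} + 120 = \left(-3 - \left(3 + \left(-3 - 3\right)^{2}\right)\right) + 120 = \left(-3 - 39\right) + 120 = -42 + 120 = 78$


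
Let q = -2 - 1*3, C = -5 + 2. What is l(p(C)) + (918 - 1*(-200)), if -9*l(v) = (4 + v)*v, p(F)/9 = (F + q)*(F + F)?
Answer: -19810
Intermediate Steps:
C = -3
q = -5 (q = -2 - 3 = -5)
p(F) = 18*F*(-5 + F) (p(F) = 9*((F - 5)*(F + F)) = 9*((-5 + F)*(2*F)) = 9*(2*F*(-5 + F)) = 18*F*(-5 + F))
l(v) = -v*(4 + v)/9 (l(v) = -(4 + v)*v/9 = -v*(4 + v)/9)
l(p(C)) + (918 - 1*(-200)) = -18*(-3)*(-5 - 3)*(4 + 18*(-3)*(-5 - 3))/9 + (918 - 1*(-200)) = -18*(-3)*(-8)*(4 + 18*(-3)*(-8))/9 + (918 + 200) = -⅑*432*(4 + 432) + 1118 = -⅑*432*436 + 1118 = -20928 + 1118 = -19810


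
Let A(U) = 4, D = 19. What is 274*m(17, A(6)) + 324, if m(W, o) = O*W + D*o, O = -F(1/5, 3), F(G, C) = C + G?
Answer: 31212/5 ≈ 6242.4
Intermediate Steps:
O = -16/5 (O = -(3 + 1/5) = -(3 + ⅕) = -1*16/5 = -16/5 ≈ -3.2000)
m(W, o) = 19*o - 16*W/5 (m(W, o) = -16*W/5 + 19*o = 19*o - 16*W/5)
274*m(17, A(6)) + 324 = 274*(19*4 - 16/5*17) + 324 = 274*(76 - 272/5) + 324 = 274*(108/5) + 324 = 29592/5 + 324 = 31212/5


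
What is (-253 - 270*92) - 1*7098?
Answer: -32191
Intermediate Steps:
(-253 - 270*92) - 1*7098 = (-253 - 24840) - 7098 = -25093 - 7098 = -32191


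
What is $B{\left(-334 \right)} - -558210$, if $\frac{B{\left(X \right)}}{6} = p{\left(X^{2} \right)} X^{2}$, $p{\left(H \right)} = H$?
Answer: $74669005026$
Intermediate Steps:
$B{\left(X \right)} = 6 X^{4}$ ($B{\left(X \right)} = 6 X^{2} X^{2} = 6 X^{4}$)
$B{\left(-334 \right)} - -558210 = 6 \left(-334\right)^{4} - -558210 = 6 \cdot 12444741136 + 558210 = 74668446816 + 558210 = 74669005026$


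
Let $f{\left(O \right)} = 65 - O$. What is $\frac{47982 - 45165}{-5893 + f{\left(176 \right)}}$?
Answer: $- \frac{2817}{6004} \approx -0.46919$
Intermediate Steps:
$\frac{47982 - 45165}{-5893 + f{\left(176 \right)}} = \frac{47982 - 45165}{-5893 + \left(65 - 176\right)} = \frac{2817}{-5893 + \left(65 - 176\right)} = \frac{2817}{-5893 - 111} = \frac{2817}{-6004} = 2817 \left(- \frac{1}{6004}\right) = - \frac{2817}{6004}$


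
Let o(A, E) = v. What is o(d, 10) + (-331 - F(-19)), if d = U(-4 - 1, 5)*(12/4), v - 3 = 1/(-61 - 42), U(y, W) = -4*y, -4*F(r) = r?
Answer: -137097/412 ≈ -332.76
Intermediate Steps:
F(r) = -r/4
v = 308/103 (v = 3 + 1/(-61 - 42) = 3 + 1/(-103) = 3 - 1/103 = 308/103 ≈ 2.9903)
d = 60 (d = (-4*(-4 - 1))*(12/4) = (-4*(-5))*(12*(¼)) = 20*3 = 60)
o(A, E) = 308/103
o(d, 10) + (-331 - F(-19)) = 308/103 + (-331 - (-1)*(-19)/4) = 308/103 + (-331 - 1*19/4) = 308/103 + (-331 - 19/4) = 308/103 - 1343/4 = -137097/412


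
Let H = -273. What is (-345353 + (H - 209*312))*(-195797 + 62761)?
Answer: 54655712024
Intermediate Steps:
(-345353 + (H - 209*312))*(-195797 + 62761) = (-345353 + (-273 - 209*312))*(-195797 + 62761) = (-345353 + (-273 - 65208))*(-133036) = (-345353 - 65481)*(-133036) = -410834*(-133036) = 54655712024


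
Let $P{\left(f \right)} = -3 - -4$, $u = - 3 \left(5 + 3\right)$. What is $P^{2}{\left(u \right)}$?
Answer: $1$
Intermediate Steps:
$u = -24$ ($u = \left(-3\right) 8 = -24$)
$P{\left(f \right)} = 1$ ($P{\left(f \right)} = -3 + 4 = 1$)
$P^{2}{\left(u \right)} = 1^{2} = 1$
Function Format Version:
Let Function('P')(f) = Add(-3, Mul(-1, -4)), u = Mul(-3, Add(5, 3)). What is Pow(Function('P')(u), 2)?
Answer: 1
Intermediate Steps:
u = -24 (u = Mul(-3, 8) = -24)
Function('P')(f) = 1 (Function('P')(f) = Add(-3, 4) = 1)
Pow(Function('P')(u), 2) = Pow(1, 2) = 1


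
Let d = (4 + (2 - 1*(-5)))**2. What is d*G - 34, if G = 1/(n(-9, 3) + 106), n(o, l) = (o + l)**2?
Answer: -4707/142 ≈ -33.148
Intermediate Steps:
n(o, l) = (l + o)**2
G = 1/142 (G = 1/((3 - 9)**2 + 106) = 1/((-6)**2 + 106) = 1/(36 + 106) = 1/142 ≈ 0.0070423)
d = 121 (d = (4 + (2 + 5))**2 = (4 + 7)**2 = 11**2 = 121)
d*G - 34 = 121*(1/142) - 34 = 121/142 - 34 = -4707/142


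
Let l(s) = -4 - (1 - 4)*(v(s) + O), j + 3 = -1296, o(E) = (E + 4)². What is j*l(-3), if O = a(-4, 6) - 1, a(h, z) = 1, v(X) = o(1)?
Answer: -92229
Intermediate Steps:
o(E) = (4 + E)²
v(X) = 25 (v(X) = (4 + 1)² = 5² = 25)
O = 0 (O = 1 - 1 = 0)
j = -1299 (j = -3 - 1296 = -1299)
l(s) = 71 (l(s) = -4 - (1 - 4)*(25 + 0) = -4 - (-3)*25 = -4 - 1*(-75) = -4 + 75 = 71)
j*l(-3) = -1299*71 = -92229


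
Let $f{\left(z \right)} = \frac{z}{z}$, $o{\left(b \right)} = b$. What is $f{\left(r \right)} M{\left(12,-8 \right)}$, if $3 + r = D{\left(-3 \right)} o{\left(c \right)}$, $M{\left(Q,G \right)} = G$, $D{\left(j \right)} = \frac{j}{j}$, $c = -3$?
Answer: $-8$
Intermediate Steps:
$D{\left(j \right)} = 1$
$r = -6$ ($r = -3 + 1 \left(-3\right) = -3 - 3 = -6$)
$f{\left(z \right)} = 1$
$f{\left(r \right)} M{\left(12,-8 \right)} = 1 \left(-8\right) = -8$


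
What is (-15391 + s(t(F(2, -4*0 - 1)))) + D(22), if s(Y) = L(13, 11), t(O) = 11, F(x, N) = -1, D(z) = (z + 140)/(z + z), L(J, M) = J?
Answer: -338235/22 ≈ -15374.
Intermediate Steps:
D(z) = (140 + z)/(2*z) (D(z) = (140 + z)/((2*z)) = (140 + z)*(1/(2*z)) = (140 + z)/(2*z))
s(Y) = 13
(-15391 + s(t(F(2, -4*0 - 1)))) + D(22) = (-15391 + 13) + (1/2)*(140 + 22)/22 = -15378 + (1/2)*(1/22)*162 = -15378 + 81/22 = -338235/22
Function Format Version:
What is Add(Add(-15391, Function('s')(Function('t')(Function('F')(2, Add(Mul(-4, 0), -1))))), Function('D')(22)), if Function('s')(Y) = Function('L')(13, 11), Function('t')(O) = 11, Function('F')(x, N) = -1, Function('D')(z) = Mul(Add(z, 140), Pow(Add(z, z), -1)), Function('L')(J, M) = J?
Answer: Rational(-338235, 22) ≈ -15374.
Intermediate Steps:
Function('D')(z) = Mul(Rational(1, 2), Pow(z, -1), Add(140, z)) (Function('D')(z) = Mul(Add(140, z), Pow(Mul(2, z), -1)) = Mul(Add(140, z), Mul(Rational(1, 2), Pow(z, -1))) = Mul(Rational(1, 2), Pow(z, -1), Add(140, z)))
Function('s')(Y) = 13
Add(Add(-15391, Function('s')(Function('t')(Function('F')(2, Add(Mul(-4, 0), -1))))), Function('D')(22)) = Add(Add(-15391, 13), Mul(Rational(1, 2), Pow(22, -1), Add(140, 22))) = Add(-15378, Mul(Rational(1, 2), Rational(1, 22), 162)) = Add(-15378, Rational(81, 22)) = Rational(-338235, 22)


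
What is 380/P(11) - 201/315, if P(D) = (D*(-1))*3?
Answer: -4679/385 ≈ -12.153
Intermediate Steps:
P(D) = -3*D (P(D) = -D*3 = -3*D)
380/P(11) - 201/315 = 380/((-3*11)) - 201/315 = 380/(-33) - 201*1/315 = 380*(-1/33) - 67/105 = -380/33 - 67/105 = -4679/385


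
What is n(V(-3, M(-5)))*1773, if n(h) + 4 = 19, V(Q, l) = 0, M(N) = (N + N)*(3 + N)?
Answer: 26595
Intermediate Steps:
M(N) = 2*N*(3 + N) (M(N) = (2*N)*(3 + N) = 2*N*(3 + N))
n(h) = 15 (n(h) = -4 + 19 = 15)
n(V(-3, M(-5)))*1773 = 15*1773 = 26595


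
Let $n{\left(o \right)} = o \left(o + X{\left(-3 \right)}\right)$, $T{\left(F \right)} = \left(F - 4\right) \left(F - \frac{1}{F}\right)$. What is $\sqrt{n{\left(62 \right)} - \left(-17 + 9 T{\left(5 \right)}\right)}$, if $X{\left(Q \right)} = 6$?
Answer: $\frac{\sqrt{104745}}{5} \approx 64.729$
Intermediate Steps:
$T{\left(F \right)} = \left(-4 + F\right) \left(F - \frac{1}{F}\right)$
$n{\left(o \right)} = o \left(6 + o\right)$ ($n{\left(o \right)} = o \left(o + 6\right) = o \left(6 + o\right)$)
$\sqrt{n{\left(62 \right)} - \left(-17 + 9 T{\left(5 \right)}\right)} = \sqrt{62 \left(6 + 62\right) + \left(- 9 \left(-1 + 5^{2} - 20 + \frac{4}{5}\right) + 17\right)} = \sqrt{62 \cdot 68 + \left(- 9 \left(-1 + 25 - 20 + 4 \cdot \frac{1}{5}\right) + 17\right)} = \sqrt{4216 + \left(- 9 \left(-1 + 25 - 20 + \frac{4}{5}\right) + 17\right)} = \sqrt{4216 + \left(\left(-9\right) \frac{24}{5} + 17\right)} = \sqrt{4216 + \left(- \frac{216}{5} + 17\right)} = \sqrt{4216 - \frac{131}{5}} = \sqrt{\frac{20949}{5}} = \frac{\sqrt{104745}}{5}$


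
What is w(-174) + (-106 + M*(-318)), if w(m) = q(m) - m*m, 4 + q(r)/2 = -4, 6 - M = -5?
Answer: -33896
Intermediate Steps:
M = 11 (M = 6 - 1*(-5) = 6 + 5 = 11)
q(r) = -16 (q(r) = -8 + 2*(-4) = -8 - 8 = -16)
w(m) = -16 - m² (w(m) = -16 - m*m = -16 - m²)
w(-174) + (-106 + M*(-318)) = (-16 - 1*(-174)²) + (-106 + 11*(-318)) = (-16 - 1*30276) + (-106 - 3498) = (-16 - 30276) - 3604 = -30292 - 3604 = -33896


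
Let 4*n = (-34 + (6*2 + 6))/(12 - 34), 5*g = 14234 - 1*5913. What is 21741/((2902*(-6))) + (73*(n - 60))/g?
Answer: -2057271837/531245924 ≈ -3.8725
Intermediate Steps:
g = 8321/5 (g = (14234 - 1*5913)/5 = (14234 - 5913)/5 = (⅕)*8321 = 8321/5 ≈ 1664.2)
n = 2/11 (n = ((-34 + (6*2 + 6))/(12 - 34))/4 = ((-34 + (12 + 6))/(-22))/4 = ((-34 + 18)*(-1/22))/4 = (-16*(-1/22))/4 = (¼)*(8/11) = 2/11 ≈ 0.18182)
21741/((2902*(-6))) + (73*(n - 60))/g = 21741/((2902*(-6))) + (73*(2/11 - 60))/(8321/5) = 21741/(-17412) + (73*(-658/11))*(5/8321) = 21741*(-1/17412) - 48034/11*5/8321 = -7247/5804 - 240170/91531 = -2057271837/531245924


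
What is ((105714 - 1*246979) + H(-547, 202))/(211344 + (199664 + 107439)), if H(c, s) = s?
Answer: -141063/518447 ≈ -0.27209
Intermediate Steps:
((105714 - 1*246979) + H(-547, 202))/(211344 + (199664 + 107439)) = ((105714 - 1*246979) + 202)/(211344 + (199664 + 107439)) = ((105714 - 246979) + 202)/(211344 + 307103) = (-141265 + 202)/518447 = -141063*1/518447 = -141063/518447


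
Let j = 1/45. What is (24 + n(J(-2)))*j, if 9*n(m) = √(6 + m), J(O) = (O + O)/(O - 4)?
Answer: 8/15 + 2*√15/1215 ≈ 0.53971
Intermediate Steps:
J(O) = 2*O/(-4 + O) (J(O) = (2*O)/(-4 + O) = 2*O/(-4 + O))
n(m) = √(6 + m)/9
j = 1/45 ≈ 0.022222
(24 + n(J(-2)))*j = (24 + √(6 + 2*(-2)/(-4 - 2))/9)*(1/45) = (24 + √(6 + 2*(-2)/(-6))/9)*(1/45) = (24 + √(6 + 2*(-2)*(-⅙))/9)*(1/45) = (24 + √(6 + ⅔)/9)*(1/45) = (24 + √(20/3)/9)*(1/45) = (24 + (2*√15/3)/9)*(1/45) = (24 + 2*√15/27)*(1/45) = 8/15 + 2*√15/1215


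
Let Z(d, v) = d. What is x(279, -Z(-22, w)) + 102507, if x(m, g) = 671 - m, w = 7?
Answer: 102899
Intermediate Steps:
x(279, -Z(-22, w)) + 102507 = (671 - 1*279) + 102507 = (671 - 279) + 102507 = 392 + 102507 = 102899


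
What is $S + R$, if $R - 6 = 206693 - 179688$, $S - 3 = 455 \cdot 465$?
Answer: $238589$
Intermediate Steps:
$S = 211578$ ($S = 3 + 455 \cdot 465 = 3 + 211575 = 211578$)
$R = 27011$ ($R = 6 + \left(206693 - 179688\right) = 6 + 27005 = 27011$)
$S + R = 211578 + 27011 = 238589$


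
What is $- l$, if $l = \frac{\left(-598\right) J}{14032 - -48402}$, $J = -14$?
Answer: $- \frac{4186}{31217} \approx -0.13409$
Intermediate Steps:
$l = \frac{4186}{31217}$ ($l = \frac{\left(-598\right) \left(-14\right)}{14032 - -48402} = \frac{8372}{14032 + 48402} = \frac{8372}{62434} = 8372 \cdot \frac{1}{62434} = \frac{4186}{31217} \approx 0.13409$)
$- l = \left(-1\right) \frac{4186}{31217} = - \frac{4186}{31217}$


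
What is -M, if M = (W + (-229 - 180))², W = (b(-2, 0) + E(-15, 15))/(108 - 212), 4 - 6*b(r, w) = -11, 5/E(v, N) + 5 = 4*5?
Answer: -65143884289/389376 ≈ -1.6730e+5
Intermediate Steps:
E(v, N) = ⅓ (E(v, N) = 5/(-5 + 4*5) = 5/(-5 + 20) = 5/15 = 5*(1/15) = ⅓)
b(r, w) = 5/2 (b(r, w) = ⅔ - ⅙*(-11) = ⅔ + 11/6 = 5/2)
W = -17/624 (W = (5/2 + ⅓)/(108 - 212) = (17/6)/(-104) = (17/6)*(-1/104) = -17/624 ≈ -0.027244)
M = 65143884289/389376 (M = (-17/624 + (-229 - 180))² = (-17/624 - 409)² = (-255233/624)² = 65143884289/389376 ≈ 1.6730e+5)
-M = -1*65143884289/389376 = -65143884289/389376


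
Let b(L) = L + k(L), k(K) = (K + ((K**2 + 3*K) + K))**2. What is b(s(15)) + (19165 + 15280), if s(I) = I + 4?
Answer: 242400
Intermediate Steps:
s(I) = 4 + I
k(K) = (K**2 + 5*K)**2 (k(K) = (K + (K**2 + 4*K))**2 = (K**2 + 5*K)**2)
b(L) = L + L**2*(5 + L)**2
b(s(15)) + (19165 + 15280) = (4 + 15)*(1 + (4 + 15)*(5 + (4 + 15))**2) + (19165 + 15280) = 19*(1 + 19*(5 + 19)**2) + 34445 = 19*(1 + 19*24**2) + 34445 = 19*(1 + 19*576) + 34445 = 19*(1 + 10944) + 34445 = 19*10945 + 34445 = 207955 + 34445 = 242400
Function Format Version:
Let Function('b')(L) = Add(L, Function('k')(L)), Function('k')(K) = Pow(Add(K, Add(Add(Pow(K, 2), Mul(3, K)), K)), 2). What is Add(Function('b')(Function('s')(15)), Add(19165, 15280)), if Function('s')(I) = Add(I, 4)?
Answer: 242400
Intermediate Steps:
Function('s')(I) = Add(4, I)
Function('k')(K) = Pow(Add(Pow(K, 2), Mul(5, K)), 2) (Function('k')(K) = Pow(Add(K, Add(Pow(K, 2), Mul(4, K))), 2) = Pow(Add(Pow(K, 2), Mul(5, K)), 2))
Function('b')(L) = Add(L, Mul(Pow(L, 2), Pow(Add(5, L), 2)))
Add(Function('b')(Function('s')(15)), Add(19165, 15280)) = Add(Mul(Add(4, 15), Add(1, Mul(Add(4, 15), Pow(Add(5, Add(4, 15)), 2)))), Add(19165, 15280)) = Add(Mul(19, Add(1, Mul(19, Pow(Add(5, 19), 2)))), 34445) = Add(Mul(19, Add(1, Mul(19, Pow(24, 2)))), 34445) = Add(Mul(19, Add(1, Mul(19, 576))), 34445) = Add(Mul(19, Add(1, 10944)), 34445) = Add(Mul(19, 10945), 34445) = Add(207955, 34445) = 242400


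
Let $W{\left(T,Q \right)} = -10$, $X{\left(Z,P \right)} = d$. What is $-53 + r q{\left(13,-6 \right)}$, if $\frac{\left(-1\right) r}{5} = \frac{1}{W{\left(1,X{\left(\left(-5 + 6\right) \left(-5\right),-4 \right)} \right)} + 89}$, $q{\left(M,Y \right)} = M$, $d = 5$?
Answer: $- \frac{4252}{79} \approx -53.823$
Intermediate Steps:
$X{\left(Z,P \right)} = 5$
$r = - \frac{5}{79}$ ($r = - \frac{5}{-10 + 89} = - \frac{5}{79} \approx -0.063291$)
$-53 + r q{\left(13,-6 \right)} = -53 - \frac{65}{79} = - \frac{4252}{79}$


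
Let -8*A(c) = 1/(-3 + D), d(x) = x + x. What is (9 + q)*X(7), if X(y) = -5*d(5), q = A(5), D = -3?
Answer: -10825/24 ≈ -451.04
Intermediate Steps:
d(x) = 2*x
A(c) = 1/48 (A(c) = -1/(8*(-3 - 3)) = -⅛/(-6) = -⅛*(-⅙) = 1/48)
q = 1/48 ≈ 0.020833
X(y) = -50 (X(y) = -10*5 = -5*10 = -50)
(9 + q)*X(7) = (9 + 1/48)*(-50) = (433/48)*(-50) = -10825/24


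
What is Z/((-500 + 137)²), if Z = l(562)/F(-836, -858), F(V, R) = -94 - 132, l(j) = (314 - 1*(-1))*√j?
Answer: -35*√562/3308866 ≈ -0.00025076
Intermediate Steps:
l(j) = 315*√j (l(j) = (314 + 1)*√j = 315*√j)
F(V, R) = -226
Z = -315*√562/226 (Z = (315*√562)/(-226) = (315*√562)*(-1/226) = -315*√562/226 ≈ -33.042)
Z/((-500 + 137)²) = (-315*√562/226)/((-500 + 137)²) = (-315*√562/226)/((-363)²) = -315*√562/226/131769 = -315*√562/226*(1/131769) = -35*√562/3308866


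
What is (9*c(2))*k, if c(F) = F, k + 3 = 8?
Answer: 90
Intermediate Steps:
k = 5 (k = -3 + 8 = 5)
(9*c(2))*k = (9*2)*5 = 18*5 = 90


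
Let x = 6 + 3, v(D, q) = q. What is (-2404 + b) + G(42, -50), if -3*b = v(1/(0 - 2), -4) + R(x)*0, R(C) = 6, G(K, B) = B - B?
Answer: -7208/3 ≈ -2402.7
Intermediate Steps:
G(K, B) = 0
x = 9
b = 4/3 (b = -(-4 + 6*0)/3 = -(-4 + 0)/3 = -⅓*(-4) = 4/3 ≈ 1.3333)
(-2404 + b) + G(42, -50) = (-2404 + 4/3) + 0 = -7208/3 + 0 = -7208/3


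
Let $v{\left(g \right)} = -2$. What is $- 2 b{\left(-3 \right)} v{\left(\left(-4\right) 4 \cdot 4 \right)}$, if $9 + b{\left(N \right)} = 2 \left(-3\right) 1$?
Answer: $-60$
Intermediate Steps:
$b{\left(N \right)} = -15$ ($b{\left(N \right)} = -9 + 2 \left(-3\right) 1 = -9 - 6 = -15$)
$- 2 b{\left(-3 \right)} v{\left(\left(-4\right) 4 \cdot 4 \right)} = \left(-2\right) \left(-15\right) \left(-2\right) = 30 \left(-2\right) = -60$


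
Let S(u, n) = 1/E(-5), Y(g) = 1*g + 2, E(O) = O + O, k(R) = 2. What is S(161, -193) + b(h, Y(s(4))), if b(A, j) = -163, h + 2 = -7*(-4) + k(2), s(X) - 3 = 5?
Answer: -1631/10 ≈ -163.10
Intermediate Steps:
E(O) = 2*O
s(X) = 8 (s(X) = 3 + 5 = 8)
h = 28 (h = -2 + (-7*(-4) + 2) = -2 + (28 + 2) = -2 + 30 = 28)
Y(g) = 2 + g (Y(g) = g + 2 = 2 + g)
S(u, n) = -⅒ (S(u, n) = 1/(2*(-5)) = 1/(-10) = -⅒)
S(161, -193) + b(h, Y(s(4))) = -⅒ - 163 = -1631/10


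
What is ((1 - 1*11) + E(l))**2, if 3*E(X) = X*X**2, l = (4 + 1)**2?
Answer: 243204025/9 ≈ 2.7023e+7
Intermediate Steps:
l = 25 (l = 5**2 = 25)
E(X) = X**3/3 (E(X) = (X*X**2)/3 = X**3/3)
((1 - 1*11) + E(l))**2 = ((1 - 1*11) + (1/3)*25**3)**2 = ((1 - 11) + (1/3)*15625)**2 = (-10 + 15625/3)**2 = (15595/3)**2 = 243204025/9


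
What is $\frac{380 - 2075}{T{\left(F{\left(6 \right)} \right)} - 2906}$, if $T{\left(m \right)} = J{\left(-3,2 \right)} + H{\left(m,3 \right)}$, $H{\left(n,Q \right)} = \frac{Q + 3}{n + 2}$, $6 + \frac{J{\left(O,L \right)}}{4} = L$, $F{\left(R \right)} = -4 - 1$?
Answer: $\frac{1695}{2924} \approx 0.57969$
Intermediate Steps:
$F{\left(R \right)} = -5$ ($F{\left(R \right)} = -4 - 1 = -5$)
$J{\left(O,L \right)} = -24 + 4 L$
$H{\left(n,Q \right)} = \frac{3 + Q}{2 + n}$
$T{\left(m \right)} = -16 + \frac{6}{2 + m}$ ($T{\left(m \right)} = \left(-24 + 4 \cdot 2\right) + \frac{3 + 3}{2 + m} = \left(-24 + 8\right) + \frac{1}{2 + m} 6 = -16 + \frac{6}{2 + m}$)
$\frac{380 - 2075}{T{\left(F{\left(6 \right)} \right)} - 2906} = \frac{380 - 2075}{\frac{2 \left(-13 - -40\right)}{2 - 5} - 2906} = - \frac{1695}{\frac{2 \left(-13 + 40\right)}{-3} - 2906} = - \frac{1695}{2 \left(- \frac{1}{3}\right) 27 - 2906} = - \frac{1695}{-18 - 2906} = - \frac{1695}{-2924} = \left(-1695\right) \left(- \frac{1}{2924}\right) = \frac{1695}{2924}$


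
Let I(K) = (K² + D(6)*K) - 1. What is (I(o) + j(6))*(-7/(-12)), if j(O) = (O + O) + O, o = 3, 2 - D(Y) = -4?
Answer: 77/3 ≈ 25.667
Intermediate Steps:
D(Y) = 6 (D(Y) = 2 - 1*(-4) = 2 + 4 = 6)
j(O) = 3*O (j(O) = 2*O + O = 3*O)
I(K) = -1 + K² + 6*K (I(K) = (K² + 6*K) - 1 = -1 + K² + 6*K)
(I(o) + j(6))*(-7/(-12)) = ((-1 + 3² + 6*3) + 3*6)*(-7/(-12)) = ((-1 + 9 + 18) + 18)*(-7*(-1/12)) = (26 + 18)*(7/12) = 44*(7/12) = 77/3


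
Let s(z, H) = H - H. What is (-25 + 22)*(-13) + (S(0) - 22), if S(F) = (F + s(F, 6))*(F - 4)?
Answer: 17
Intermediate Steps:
s(z, H) = 0
S(F) = F*(-4 + F) (S(F) = (F + 0)*(F - 4) = F*(-4 + F))
(-25 + 22)*(-13) + (S(0) - 22) = (-25 + 22)*(-13) + (0*(-4 + 0) - 22) = -3*(-13) + (0*(-4) - 22) = 39 + (0 - 22) = 39 - 22 = 17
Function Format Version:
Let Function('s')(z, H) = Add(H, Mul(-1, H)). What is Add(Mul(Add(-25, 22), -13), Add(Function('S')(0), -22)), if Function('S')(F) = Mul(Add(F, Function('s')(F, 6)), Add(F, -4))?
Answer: 17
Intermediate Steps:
Function('s')(z, H) = 0
Function('S')(F) = Mul(F, Add(-4, F)) (Function('S')(F) = Mul(Add(F, 0), Add(F, -4)) = Mul(F, Add(-4, F)))
Add(Mul(Add(-25, 22), -13), Add(Function('S')(0), -22)) = Add(Mul(Add(-25, 22), -13), Add(Mul(0, Add(-4, 0)), -22)) = Add(Mul(-3, -13), Add(Mul(0, -4), -22)) = Add(39, Add(0, -22)) = Add(39, -22) = 17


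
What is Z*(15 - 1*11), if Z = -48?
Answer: -192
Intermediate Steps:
Z*(15 - 1*11) = -48*(15 - 1*11) = -48*(15 - 11) = -48*4 = -192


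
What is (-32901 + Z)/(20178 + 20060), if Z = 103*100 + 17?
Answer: -11292/20119 ≈ -0.56126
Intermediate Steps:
Z = 10317 (Z = 10300 + 17 = 10317)
(-32901 + Z)/(20178 + 20060) = (-32901 + 10317)/(20178 + 20060) = -22584/40238 = -22584*1/40238 = -11292/20119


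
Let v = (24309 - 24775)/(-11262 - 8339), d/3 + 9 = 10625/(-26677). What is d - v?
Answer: -14755402036/522895877 ≈ -28.219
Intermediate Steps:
d = -752154/26677 (d = -27 + 3*(10625/(-26677)) = -27 + 3*(10625*(-1/26677)) = -27 + 3*(-10625/26677) = -27 - 31875/26677 = -752154/26677 ≈ -28.195)
v = 466/19601 (v = -466/(-19601) = -466*(-1/19601) = 466/19601 ≈ 0.023774)
d - v = -752154/26677 - 1*466/19601 = -752154/26677 - 466/19601 = -14755402036/522895877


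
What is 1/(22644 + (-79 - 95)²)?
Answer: 1/52920 ≈ 1.8896e-5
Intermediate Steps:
1/(22644 + (-79 - 95)²) = 1/(22644 + (-174)²) = 1/(22644 + 30276) = 1/52920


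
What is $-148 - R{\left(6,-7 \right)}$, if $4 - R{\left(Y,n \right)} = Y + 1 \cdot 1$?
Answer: $-145$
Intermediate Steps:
$R{\left(Y,n \right)} = 3 - Y$ ($R{\left(Y,n \right)} = 4 - \left(Y + 1 \cdot 1\right) = 4 - \left(Y + 1\right) = 4 - \left(1 + Y\right) = 3 - Y$)
$-148 - R{\left(6,-7 \right)} = -148 - \left(3 - 6\right) = -148 - -3 = -148 + 3 = -145$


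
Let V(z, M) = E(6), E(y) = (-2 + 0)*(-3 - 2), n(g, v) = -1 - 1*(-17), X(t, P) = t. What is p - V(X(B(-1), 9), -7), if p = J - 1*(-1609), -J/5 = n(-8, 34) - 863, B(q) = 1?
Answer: 5834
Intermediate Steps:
n(g, v) = 16 (n(g, v) = -1 + 17 = 16)
E(y) = 10 (E(y) = -2*(-5) = 10)
V(z, M) = 10
J = 4235 (J = -5*(16 - 863) = -5*(-847) = 4235)
p = 5844 (p = 4235 - 1*(-1609) = 4235 + 1609 = 5844)
p - V(X(B(-1), 9), -7) = 5844 - 1*10 = 5844 - 10 = 5834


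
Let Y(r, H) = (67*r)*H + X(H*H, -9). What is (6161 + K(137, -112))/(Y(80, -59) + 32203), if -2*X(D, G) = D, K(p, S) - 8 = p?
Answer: -12612/571555 ≈ -0.022066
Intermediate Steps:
K(p, S) = 8 + p
X(D, G) = -D/2
Y(r, H) = -H**2/2 + 67*H*r (Y(r, H) = (67*r)*H - H*H/2 = 67*H*r - H**2/2 = -H**2/2 + 67*H*r)
(6161 + K(137, -112))/(Y(80, -59) + 32203) = (6161 + (8 + 137))/((1/2)*(-59)*(-1*(-59) + 134*80) + 32203) = (6161 + 145)/((1/2)*(-59)*(59 + 10720) + 32203) = 6306/((1/2)*(-59)*10779 + 32203) = 6306/(-635961/2 + 32203) = 6306/(-571555/2) = 6306*(-2/571555) = -12612/571555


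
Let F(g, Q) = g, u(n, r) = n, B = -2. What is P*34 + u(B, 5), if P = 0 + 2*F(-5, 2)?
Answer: -342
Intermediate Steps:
P = -10 (P = 0 + 2*(-5) = 0 - 10 = -10)
P*34 + u(B, 5) = -10*34 - 2 = -340 - 2 = -342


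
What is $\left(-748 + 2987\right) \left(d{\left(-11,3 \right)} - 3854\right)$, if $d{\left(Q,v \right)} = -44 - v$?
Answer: $-8734339$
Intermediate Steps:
$\left(-748 + 2987\right) \left(d{\left(-11,3 \right)} - 3854\right) = \left(-748 + 2987\right) \left(\left(-44 - 3\right) - 3854\right) = 2239 \left(\left(-44 - 3\right) - 3854\right) = 2239 \left(-47 - 3854\right) = 2239 \left(-3901\right) = -8734339$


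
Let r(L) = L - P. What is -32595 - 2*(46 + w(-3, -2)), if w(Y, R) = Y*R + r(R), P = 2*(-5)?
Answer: -32715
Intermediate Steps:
P = -10
r(L) = 10 + L (r(L) = L - 1*(-10) = L + 10 = 10 + L)
w(Y, R) = 10 + R + R*Y (w(Y, R) = Y*R + (10 + R) = R*Y + (10 + R) = 10 + R + R*Y)
-32595 - 2*(46 + w(-3, -2)) = -32595 - 2*(46 + (10 - 2 - 2*(-3))) = -32595 - 2*(46 + (10 - 2 + 6)) = -32595 - 2*(46 + 14) = -32595 - 2*60 = -32595 - 120 = -32715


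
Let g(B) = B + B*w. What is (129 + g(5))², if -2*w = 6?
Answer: 14161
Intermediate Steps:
w = -3 (w = -½*6 = -3)
g(B) = -2*B (g(B) = B + B*(-3) = B - 3*B = -2*B)
(129 + g(5))² = (129 - 2*5)² = (129 - 10)² = 119² = 14161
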